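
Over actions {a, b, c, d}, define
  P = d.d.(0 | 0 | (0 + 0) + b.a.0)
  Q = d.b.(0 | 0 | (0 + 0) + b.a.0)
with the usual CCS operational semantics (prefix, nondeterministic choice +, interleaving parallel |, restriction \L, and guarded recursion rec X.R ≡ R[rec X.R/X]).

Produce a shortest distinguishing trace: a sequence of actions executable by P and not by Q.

P's transition system — 5 states:
  m0 = d.d.(0 | 0 | (0 + 0) + b.a.0) → ··d··> m1
  m1 = d.(0 | 0 | (0 + 0) + b.a.0) → ··d··> m2
  m2 = 0 | 0 | (0 + 0) + b.a.0 → ··b··> m3
  m3 = a.0 → ··a··> m4
  m4 = 0 → deadlocked
Q's transition system — 5 states:
  n0 = d.b.(0 | 0 | (0 + 0) + b.a.0) → ··d··> n1
  n1 = b.(0 | 0 | (0 + 0) + b.a.0) → ··b··> n2
  n2 = 0 | 0 | (0 + 0) + b.a.0 → ··b··> n3
  n3 = a.0 → ··a··> n4
  n4 = 0 → deadlocked
Run σ = ⟨dd⟩ on P: start {m0}
  after d @ step 1: {m1}
  after d @ step 2: {m2}
  P completes σ.
Run σ = ⟨dd⟩ on Q: start {n0}
  after d @ step 1: {n1}
  after d @ step 2: ∅  — Q cannot continue

dd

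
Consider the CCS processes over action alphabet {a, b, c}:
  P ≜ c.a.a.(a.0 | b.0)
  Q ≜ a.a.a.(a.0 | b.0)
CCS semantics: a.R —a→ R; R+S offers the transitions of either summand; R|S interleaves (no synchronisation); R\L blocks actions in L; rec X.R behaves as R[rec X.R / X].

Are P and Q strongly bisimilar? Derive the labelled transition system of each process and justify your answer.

Reachable graph of P (7 states):
  p0 = c.a.a.(a.0 | b.0) | -c-> p1
  p1 = a.a.(a.0 | b.0) | -a-> p2
  p2 = a.(a.0 | b.0) | -a-> p3
  p3 = a.0 | b.0 | -a-> p4, -b-> p5
  p4 = 0 | b.0 | -b-> p6
  p5 = a.0 | 0 | -a-> p6
  p6 = 0 | 0 | ∅
Reachable graph of Q (7 states):
  q0 = a.a.a.(a.0 | b.0) | -a-> q1
  q1 = a.a.(a.0 | b.0) | -a-> q2
  q2 = a.(a.0 | b.0) | -a-> q3
  q3 = a.0 | b.0 | -a-> q4, -b-> q5
  q4 = 0 | b.0 | -b-> q6
  q5 = a.0 | 0 | -a-> q6
  q6 = 0 | 0 | ∅
Coarsest stable partition (strong bisimilarity classes):
  B0 = {p0}
  B1 = {p1, q1}
  B2 = {p2, q2}
  B3 = {p3, q3}
  B4 = {p4, q4}
  B5 = {p6, q6}
  B6 = {p5, q5}
  B7 = {q0}
p0 ∈ B0, q0 ∈ B7 → different blocks

not bisimilar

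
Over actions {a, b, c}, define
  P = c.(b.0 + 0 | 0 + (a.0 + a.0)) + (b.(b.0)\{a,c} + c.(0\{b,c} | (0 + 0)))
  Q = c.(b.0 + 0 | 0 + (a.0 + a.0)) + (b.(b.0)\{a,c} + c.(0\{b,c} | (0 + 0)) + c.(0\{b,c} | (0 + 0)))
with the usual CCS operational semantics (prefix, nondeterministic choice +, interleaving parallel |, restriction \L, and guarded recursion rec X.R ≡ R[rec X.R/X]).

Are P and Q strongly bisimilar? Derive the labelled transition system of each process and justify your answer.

bisimilar

Reachable graph of P (6 states):
  m0 = c.(b.0 + 0 | 0 + (a.0 + a.0)) + (b.(b.0)\{a,c} + c.(0\{b,c} | (0 + 0))) has moves =b=> m1, =c=> m2, =c=> m3
  m1 = (b.0)\{a,c} has moves =b=> m4
  m2 = 0\{b,c} | (0 + 0) has moves stopped
  m3 = b.0 + 0 | 0 + (a.0 + a.0) has moves =a=> m5, =b=> m5
  m4 = 0\{a,c} has moves stopped
  m5 = 0 has moves stopped
Reachable graph of Q (6 states):
  n0 = c.(b.0 + 0 | 0 + (a.0 + a.0)) + (b.(b.0)\{a,c} + c.(0\{b,c} | (0 + 0)) + c.(0\{b,c} | (0 + 0))) has moves =b=> n1, =c=> n2, =c=> n3
  n1 = (b.0)\{a,c} has moves =b=> n4
  n2 = 0\{b,c} | (0 + 0) has moves stopped
  n3 = b.0 + 0 | 0 + (a.0 + a.0) has moves =a=> n5, =b=> n5
  n4 = 0\{a,c} has moves stopped
  n5 = 0 has moves stopped
Coarsest stable partition (strong bisimilarity classes):
  B0 = {m0, n0}
  B1 = {m2, m4, m5, n2, n4, n5}
  B2 = {m3, n3}
  B3 = {m1, n1}
m0 ∈ B0, n0 ∈ B0 → same block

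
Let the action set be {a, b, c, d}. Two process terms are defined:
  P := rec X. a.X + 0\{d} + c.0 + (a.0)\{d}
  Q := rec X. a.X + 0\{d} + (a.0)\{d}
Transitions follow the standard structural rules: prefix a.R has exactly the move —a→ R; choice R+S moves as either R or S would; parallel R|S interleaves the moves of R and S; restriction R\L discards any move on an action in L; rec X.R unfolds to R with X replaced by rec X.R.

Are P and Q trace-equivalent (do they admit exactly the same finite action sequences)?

traces(P) ≠ traces(Q) — witness ⟨c⟩

P's transition system — 3 states:
  m0 = rec X. a.X + 0\{d} + c.0 + (a.0)\{d} → —a→ m0, —a→ m1, —c→ m2
  m1 = 0\{d} → ·
  m2 = 0 → ·
Q's transition system — 2 states:
  n0 = rec X. a.X + 0\{d} + (a.0)\{d} → —a→ n0, —a→ n1
  n1 = 0\{d} → ·
Executing c from P (initial set {m0}):
  [1] c ⇒ {m2}
  — P admits the full trace.
Executing c from Q (initial set {n0}):
  [1] c ⇒ ∅ (Q stuck)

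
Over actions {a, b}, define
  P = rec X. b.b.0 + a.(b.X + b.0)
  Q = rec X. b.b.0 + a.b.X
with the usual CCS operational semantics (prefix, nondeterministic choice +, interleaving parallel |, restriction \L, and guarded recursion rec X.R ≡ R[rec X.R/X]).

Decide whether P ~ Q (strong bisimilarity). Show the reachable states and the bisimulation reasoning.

P's transition system — 4 states:
  m0 = rec X. b.b.0 + a.(b.X + b.0) | ··a··> m1, ··b··> m2
  m1 = b.(rec X. b.b.0 + a.(b.X + b.0)) + b.0 | ··b··> m0, ··b··> m3
  m2 = b.0 | ··b··> m3
  m3 = 0 | (no moves)
Q's transition system — 4 states:
  n0 = rec X. b.b.0 + a.b.X | ··a··> n1, ··b··> n2
  n1 = b.(rec X. b.b.0 + a.b.X) | ··b··> n0
  n2 = b.0 | ··b··> n3
  n3 = 0 | (no moves)
Partition-refinement fixed point:
  B0 = {m0}
  B1 = {m2, n2}
  B2 = {m3, n3}
  B3 = {m1}
  B4 = {n0}
  B5 = {n1}
m0 ∈ B0, n0 ∈ B4 → different blocks

P ≁ Q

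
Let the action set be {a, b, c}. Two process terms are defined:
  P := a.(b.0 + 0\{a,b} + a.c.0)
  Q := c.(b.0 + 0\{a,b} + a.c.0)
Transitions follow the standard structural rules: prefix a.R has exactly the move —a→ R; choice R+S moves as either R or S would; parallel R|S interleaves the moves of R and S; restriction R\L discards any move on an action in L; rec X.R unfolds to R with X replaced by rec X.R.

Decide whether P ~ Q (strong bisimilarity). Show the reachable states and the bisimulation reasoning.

NO

Reachable graph of P (4 states):
  p0 = a.(b.0 + 0\{a,b} + a.c.0) ⊢ =a=> p1
  p1 = b.0 + 0\{a,b} + a.c.0 ⊢ =a=> p2, =b=> p3
  p2 = c.0 ⊢ =c=> p3
  p3 = 0 ⊢ (no moves)
Reachable graph of Q (4 states):
  q0 = c.(b.0 + 0\{a,b} + a.c.0) ⊢ =c=> q1
  q1 = b.0 + 0\{a,b} + a.c.0 ⊢ =a=> q2, =b=> q3
  q2 = c.0 ⊢ =c=> q3
  q3 = 0 ⊢ (no moves)
Bisimilarity quotient blocks:
  B0 = {p0}
  B1 = {p1, q1}
  B2 = {p3, q3}
  B3 = {p2, q2}
  B4 = {q0}
p0 ∈ B0, q0 ∈ B4 → different blocks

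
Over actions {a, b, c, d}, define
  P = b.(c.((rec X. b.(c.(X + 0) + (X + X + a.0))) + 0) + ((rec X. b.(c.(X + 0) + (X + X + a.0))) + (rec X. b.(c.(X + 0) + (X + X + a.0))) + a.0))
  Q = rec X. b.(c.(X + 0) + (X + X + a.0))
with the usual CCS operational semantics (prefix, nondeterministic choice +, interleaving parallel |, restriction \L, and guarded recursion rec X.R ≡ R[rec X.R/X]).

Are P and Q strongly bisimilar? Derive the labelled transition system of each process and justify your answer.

YES

P's transition system — 4 states:
  m0 = b.(c.((rec X. b.(c.(X + 0) + (X + X + a.0))) + 0) + ((rec X. b.(c.(X + 0) + (X + X + a.0))) + (rec X. b.(c.(X + 0) + (X + X + a.0))) + a.0)) | —b→ m1
  m1 = c.((rec X. b.(c.(X + 0) + (X + X + a.0))) + 0) + ((rec X. b.(c.(X + 0) + (X + X + a.0))) + (rec X. b.(c.(X + 0) + (X + X + a.0))) + a.0) | —a→ m2, —b→ m1, —c→ m3
  m2 = 0 | (no moves)
  m3 = (rec X. b.(c.(X + 0) + (X + X + a.0))) + 0 | —b→ m1
Q's transition system — 4 states:
  n0 = rec X. b.(c.(X + 0) + (X + X + a.0)) | —b→ n1
  n1 = c.((rec X. b.(c.(X + 0) + (X + X + a.0))) + 0) + ((rec X. b.(c.(X + 0) + (X + X + a.0))) + (rec X. b.(c.(X + 0) + (X + X + a.0))) + a.0) | —a→ n2, —b→ n1, —c→ n3
  n2 = 0 | (no moves)
  n3 = (rec X. b.(c.(X + 0) + (X + X + a.0))) + 0 | —b→ n1
Coarsest stable partition (strong bisimilarity classes):
  B0 = {m0, m3, n0, n3}
  B1 = {m1, n1}
  B2 = {m2, n2}
m0 ∈ B0, n0 ∈ B0 → same block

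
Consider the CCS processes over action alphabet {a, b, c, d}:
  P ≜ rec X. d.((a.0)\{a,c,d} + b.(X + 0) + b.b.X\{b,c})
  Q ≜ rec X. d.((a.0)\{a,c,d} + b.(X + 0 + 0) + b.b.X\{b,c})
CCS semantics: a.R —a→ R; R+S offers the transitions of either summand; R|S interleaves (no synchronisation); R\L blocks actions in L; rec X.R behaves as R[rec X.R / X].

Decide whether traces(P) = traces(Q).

trace-equivalent

P's transition system — 6 states:
  m0 = rec X. d.((a.0)\{a,c,d} + b.(X + 0) + b.b.X\{b,c}) | ··d··> m1
  m1 = (a.0)\{a,c,d} + b.((rec X. d.((a.0)\{a,c,d} + b.(X + 0) + b.b.X\{b,c})) + 0) + b.b.(rec X. d.((a.0)\{a,c,d} + b.(X + 0) + b.b.X\{b,c}))\{b,c} | ··b··> m2, ··b··> m3
  m2 = (rec X. d.((a.0)\{a,c,d} + b.(X + 0) + b.b.X\{b,c})) + 0 | ··d··> m1
  m3 = b.(rec X. d.((a.0)\{a,c,d} + b.(X + 0) + b.b.X\{b,c}))\{b,c} | ··b··> m4
  m4 = (rec X. d.((a.0)\{a,c,d} + b.(X + 0) + b.b.X\{b,c}))\{b,c} | ··d··> m5
  m5 = ((a.0)\{a,c,d} + b.((rec X. d.((a.0)\{a,c,d} + b.(X + 0) + b.b.X\{b,c})) + 0) + b.b.(rec X. d.((a.0)\{a,c,d} + b.(X + 0) + b.b.X\{b,c}))\{b,c})\{b,c} | ∅
Q's transition system — 6 states:
  n0 = rec X. d.((a.0)\{a,c,d} + b.(X + 0 + 0) + b.b.X\{b,c}) | ··d··> n1
  n1 = (a.0)\{a,c,d} + b.((rec X. d.((a.0)\{a,c,d} + b.(X + 0 + 0) + b.b.X\{b,c})) + 0 + 0) + b.b.(rec X. d.((a.0)\{a,c,d} + b.(X + 0 + 0) + b.b.X\{b,c}))\{b,c} | ··b··> n2, ··b··> n3
  n2 = (rec X. d.((a.0)\{a,c,d} + b.(X + 0 + 0) + b.b.X\{b,c})) + 0 + 0 | ··d··> n1
  n3 = b.(rec X. d.((a.0)\{a,c,d} + b.(X + 0 + 0) + b.b.X\{b,c}))\{b,c} | ··b··> n4
  n4 = (rec X. d.((a.0)\{a,c,d} + b.(X + 0 + 0) + b.b.X\{b,c}))\{b,c} | ··d··> n5
  n5 = ((a.0)\{a,c,d} + b.((rec X. d.((a.0)\{a,c,d} + b.(X + 0 + 0) + b.b.X\{b,c})) + 0 + 0) + b.b.(rec X. d.((a.0)\{a,c,d} + b.(X + 0 + 0) + b.b.X\{b,c}))\{b,c})\{b,c} | ∅
Coarsest stable partition (strong bisimilarity classes):
  B0 = {m0, m2, n0, n2}
  B1 = {m1, n1}
  B2 = {m3, n3}
  B3 = {m4, n4}
  B4 = {m5, n5}
m0 ∈ B0, n0 ∈ B0 → same block
Bisimilar ⇒ trace-equivalent.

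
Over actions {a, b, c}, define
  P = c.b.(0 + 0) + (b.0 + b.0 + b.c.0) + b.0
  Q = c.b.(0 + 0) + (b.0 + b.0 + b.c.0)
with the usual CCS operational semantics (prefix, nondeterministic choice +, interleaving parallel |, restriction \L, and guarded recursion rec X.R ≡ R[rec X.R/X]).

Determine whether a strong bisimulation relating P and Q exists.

Reachable graph of P (5 states):
  u0 = c.b.(0 + 0) + (b.0 + b.0 + b.c.0) + b.0 :: ··b··> u1, ··b··> u2, ··c··> u3
  u1 = 0 :: ·
  u2 = c.0 :: ··c··> u1
  u3 = b.(0 + 0) :: ··b··> u4
  u4 = 0 + 0 :: ·
Reachable graph of Q (5 states):
  v0 = c.b.(0 + 0) + (b.0 + b.0 + b.c.0) :: ··b··> v1, ··b··> v2, ··c··> v3
  v1 = 0 :: ·
  v2 = c.0 :: ··c··> v1
  v3 = b.(0 + 0) :: ··b··> v4
  v4 = 0 + 0 :: ·
Partition-refinement fixed point:
  B0 = {u0, v0}
  B1 = {u3, v3}
  B2 = {u1, u4, v1, v4}
  B3 = {u2, v2}
u0 ∈ B0, v0 ∈ B0 → same block

P ~ Q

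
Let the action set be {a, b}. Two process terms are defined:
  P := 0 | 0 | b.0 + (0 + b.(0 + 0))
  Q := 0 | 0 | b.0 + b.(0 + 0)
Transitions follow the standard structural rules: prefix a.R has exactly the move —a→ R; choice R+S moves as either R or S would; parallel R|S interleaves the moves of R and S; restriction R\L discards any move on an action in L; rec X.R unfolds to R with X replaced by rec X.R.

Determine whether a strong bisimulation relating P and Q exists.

YES

Reachable graph of P (3 states):
  s0 = 0 | 0 | b.0 + (0 + b.(0 + 0)) :: =b=> s1, =b=> s2
  s1 = 0 + 0 :: deadlocked
  s2 = 0 | 0 | 0 :: deadlocked
Reachable graph of Q (3 states):
  t0 = 0 | 0 | b.0 + b.(0 + 0) :: =b=> t1, =b=> t2
  t1 = 0 + 0 :: deadlocked
  t2 = 0 | 0 | 0 :: deadlocked
Bisimilarity quotient blocks:
  B0 = {s0, t0}
  B1 = {s1, s2, t1, t2}
s0 ∈ B0, t0 ∈ B0 → same block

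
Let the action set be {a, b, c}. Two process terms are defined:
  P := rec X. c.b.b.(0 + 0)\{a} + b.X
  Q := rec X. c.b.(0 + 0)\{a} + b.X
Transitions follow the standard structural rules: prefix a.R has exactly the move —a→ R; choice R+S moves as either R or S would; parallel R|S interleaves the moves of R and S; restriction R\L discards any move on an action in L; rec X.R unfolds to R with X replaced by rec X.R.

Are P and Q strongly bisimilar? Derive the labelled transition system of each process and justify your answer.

LTS(P): 4 reachable states
  s0 = rec X. c.b.b.(0 + 0)\{a} + b.X | —b→ s0, —c→ s1
  s1 = b.b.(0 + 0)\{a} | —b→ s2
  s2 = b.(0 + 0)\{a} | —b→ s3
  s3 = (0 + 0)\{a} | ·
LTS(Q): 3 reachable states
  t0 = rec X. c.b.(0 + 0)\{a} + b.X | —b→ t0, —c→ t1
  t1 = b.(0 + 0)\{a} | —b→ t2
  t2 = (0 + 0)\{a} | ·
Bisimilarity quotient blocks:
  B0 = {s0}
  B1 = {s1}
  B2 = {s2, t1}
  B3 = {s3, t2}
  B4 = {t0}
s0 ∈ B0, t0 ∈ B4 → different blocks

NO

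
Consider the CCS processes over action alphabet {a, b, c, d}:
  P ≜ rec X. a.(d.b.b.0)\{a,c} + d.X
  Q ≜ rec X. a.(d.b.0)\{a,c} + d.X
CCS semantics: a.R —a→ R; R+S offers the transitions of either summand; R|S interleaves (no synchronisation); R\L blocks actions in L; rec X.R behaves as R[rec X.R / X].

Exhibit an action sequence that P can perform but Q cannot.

LTS(P): 5 reachable states
  p0 = rec X. a.(d.b.b.0)\{a,c} + d.X → ··a··> p1, ··d··> p0
  p1 = (d.b.b.0)\{a,c} → ··d··> p2
  p2 = (b.b.0)\{a,c} → ··b··> p3
  p3 = (b.0)\{a,c} → ··b··> p4
  p4 = 0\{a,c} → ∅
LTS(Q): 4 reachable states
  q0 = rec X. a.(d.b.0)\{a,c} + d.X → ··a··> q1, ··d··> q0
  q1 = (d.b.0)\{a,c} → ··d··> q2
  q2 = (b.0)\{a,c} → ··b··> q3
  q3 = 0\{a,c} → ∅
Run σ = ⟨adbb⟩ on P: start {p0}
  step 1 (a): {p1}
  step 2 (d): {p2}
  step 3 (b): {p3}
  step 4 (b): {p4}
  P completes σ.
Run σ = ⟨adbb⟩ on Q: start {q0}
  step 1 (a): {q1}
  step 2 (d): {q2}
  step 3 (b): {q3}
  step 4 (b): no successor for Q

adbb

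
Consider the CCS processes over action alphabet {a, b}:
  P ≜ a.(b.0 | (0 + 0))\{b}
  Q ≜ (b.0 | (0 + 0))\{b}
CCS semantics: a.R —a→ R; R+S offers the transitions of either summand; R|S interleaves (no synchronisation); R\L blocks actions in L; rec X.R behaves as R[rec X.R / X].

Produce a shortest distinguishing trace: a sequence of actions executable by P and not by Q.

a

P's transition system — 2 states:
  u0 = a.(b.0 | (0 + 0))\{b} ⊢ --a--▸ u1
  u1 = (b.0 | (0 + 0))\{b} ⊢ (no moves)
Q's transition system — 1 states:
  v0 = (b.0 | (0 + 0))\{b} ⊢ (no moves)
Run σ = ⟨a⟩ on P: start {u0}
  [1] a ⇒ {u1}
  ✓ P
Run σ = ⟨a⟩ on Q: start {v0}
  [1] a ⇒ no successor for Q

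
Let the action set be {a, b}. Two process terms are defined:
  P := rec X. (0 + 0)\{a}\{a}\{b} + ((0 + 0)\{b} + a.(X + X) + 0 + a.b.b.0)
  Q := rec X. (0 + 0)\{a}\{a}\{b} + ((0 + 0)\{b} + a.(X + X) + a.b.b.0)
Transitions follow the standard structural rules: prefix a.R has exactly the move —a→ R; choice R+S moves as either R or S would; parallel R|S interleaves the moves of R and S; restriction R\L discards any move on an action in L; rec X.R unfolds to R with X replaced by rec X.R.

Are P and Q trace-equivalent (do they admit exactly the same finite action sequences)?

traces(P) = traces(Q)

Reachable graph of P (5 states):
  u0 = rec X. (0 + 0)\{a}\{a}\{b} + ((0 + 0)\{b} + a.(X + X) + 0 + a.b.b.0) ⊢ -a-> u1, -a-> u2
  u1 = (rec X. (0 + 0)\{a}\{a}\{b} + ((0 + 0)\{b} + a.(X + X) + 0 + a.b.b.0)) + (rec X. (0 + 0)\{a}\{a}\{b} + ((0 + 0)\{b} + a.(X + X) + 0 + a.b.b.0)) ⊢ -a-> u1, -a-> u2
  u2 = b.b.0 ⊢ -b-> u3
  u3 = b.0 ⊢ -b-> u4
  u4 = 0 ⊢ ∅
Reachable graph of Q (5 states):
  v0 = rec X. (0 + 0)\{a}\{a}\{b} + ((0 + 0)\{b} + a.(X + X) + a.b.b.0) ⊢ -a-> v1, -a-> v2
  v1 = (rec X. (0 + 0)\{a}\{a}\{b} + ((0 + 0)\{b} + a.(X + X) + a.b.b.0)) + (rec X. (0 + 0)\{a}\{a}\{b} + ((0 + 0)\{b} + a.(X + X) + a.b.b.0)) ⊢ -a-> v1, -a-> v2
  v2 = b.b.0 ⊢ -b-> v3
  v3 = b.0 ⊢ -b-> v4
  v4 = 0 ⊢ ∅
Bisimilarity quotient blocks:
  B0 = {u0, u1, v0, v1}
  B1 = {u2, v2}
  B2 = {u3, v3}
  B3 = {u4, v4}
u0 ∈ B0, v0 ∈ B0 → same block
Bisimilar ⇒ trace-equivalent.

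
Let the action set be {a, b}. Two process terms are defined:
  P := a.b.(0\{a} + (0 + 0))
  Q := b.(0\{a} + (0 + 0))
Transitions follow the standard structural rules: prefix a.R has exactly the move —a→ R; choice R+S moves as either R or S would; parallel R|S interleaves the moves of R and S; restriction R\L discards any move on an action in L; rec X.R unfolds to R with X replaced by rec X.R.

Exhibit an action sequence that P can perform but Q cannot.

P's transition system — 3 states:
  u0 = a.b.(0\{a} + (0 + 0)) has moves -a-> u1
  u1 = b.(0\{a} + (0 + 0)) has moves -b-> u2
  u2 = 0\{a} + (0 + 0) has moves (no moves)
Q's transition system — 2 states:
  v0 = b.(0\{a} + (0 + 0)) has moves -b-> v1
  v1 = 0\{a} + (0 + 0) has moves (no moves)
Trace ⟨a⟩ through P, begin at {u0}:
  after a @ step 1: {u1}
  P completes σ.
Trace ⟨a⟩ through Q, begin at {v0}:
  after a @ step 1: no successor for Q

a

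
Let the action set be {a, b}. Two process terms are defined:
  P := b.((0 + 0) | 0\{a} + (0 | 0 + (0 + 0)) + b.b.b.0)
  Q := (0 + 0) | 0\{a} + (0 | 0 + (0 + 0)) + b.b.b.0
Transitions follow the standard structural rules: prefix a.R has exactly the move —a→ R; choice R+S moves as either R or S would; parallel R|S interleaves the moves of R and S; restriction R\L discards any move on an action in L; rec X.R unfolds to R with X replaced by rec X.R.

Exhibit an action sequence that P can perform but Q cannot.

Reachable graph of P (5 states):
  p0 = b.((0 + 0) | 0\{a} + (0 | 0 + (0 + 0)) + b.b.b.0) ⊢ --b--▸ p1
  p1 = (0 + 0) | 0\{a} + (0 | 0 + (0 + 0)) + b.b.b.0 ⊢ --b--▸ p2
  p2 = b.b.0 ⊢ --b--▸ p3
  p3 = b.0 ⊢ --b--▸ p4
  p4 = 0 ⊢ (no moves)
Reachable graph of Q (4 states):
  q0 = (0 + 0) | 0\{a} + (0 | 0 + (0 + 0)) + b.b.b.0 ⊢ --b--▸ q1
  q1 = b.b.0 ⊢ --b--▸ q2
  q2 = b.0 ⊢ --b--▸ q3
  q3 = 0 ⊢ (no moves)
Trace ⟨bbbb⟩ through P, begin at {p0}:
  step 1 (b): {p1}
  step 2 (b): {p2}
  step 3 (b): {p3}
  step 4 (b): {p4}
  — P admits the full trace.
Trace ⟨bbbb⟩ through Q, begin at {q0}:
  step 1 (b): {q1}
  step 2 (b): {q2}
  step 3 (b): {q3}
  step 4 (b): no successor for Q

bbbb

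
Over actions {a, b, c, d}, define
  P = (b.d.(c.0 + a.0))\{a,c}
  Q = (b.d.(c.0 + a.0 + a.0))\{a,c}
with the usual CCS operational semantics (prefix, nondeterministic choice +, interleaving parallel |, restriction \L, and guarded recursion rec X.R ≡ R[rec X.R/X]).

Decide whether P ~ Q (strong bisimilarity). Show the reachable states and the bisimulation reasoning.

bisimilar

P's transition system — 3 states:
  s0 = (b.d.(c.0 + a.0))\{a,c} ⊢ =b=> s1
  s1 = (d.(c.0 + a.0))\{a,c} ⊢ =d=> s2
  s2 = (c.0 + a.0)\{a,c} ⊢ deadlocked
Q's transition system — 3 states:
  t0 = (b.d.(c.0 + a.0 + a.0))\{a,c} ⊢ =b=> t1
  t1 = (d.(c.0 + a.0 + a.0))\{a,c} ⊢ =d=> t2
  t2 = (c.0 + a.0 + a.0)\{a,c} ⊢ deadlocked
Bisimilarity quotient blocks:
  B0 = {s0, t0}
  B1 = {s1, t1}
  B2 = {s2, t2}
s0 ∈ B0, t0 ∈ B0 → same block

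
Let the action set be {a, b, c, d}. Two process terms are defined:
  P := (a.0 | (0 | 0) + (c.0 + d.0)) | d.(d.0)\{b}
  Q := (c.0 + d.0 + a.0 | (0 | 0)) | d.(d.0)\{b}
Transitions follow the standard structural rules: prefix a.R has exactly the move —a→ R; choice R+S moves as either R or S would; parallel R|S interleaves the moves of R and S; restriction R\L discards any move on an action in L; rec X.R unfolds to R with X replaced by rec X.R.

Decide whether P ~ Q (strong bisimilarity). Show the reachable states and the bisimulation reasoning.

Reachable graph of P (9 states):
  m0 = (a.0 | (0 | 0) + (c.0 + d.0)) | d.(d.0)\{b} has moves =a=> m1, =c=> m2, =d=> m2, =d=> m3
  m1 = 0 | (0 | 0) | d.(d.0)\{b} has moves =d=> m4
  m2 = 0 | d.(d.0)\{b} has moves =d=> m5
  m3 = (a.0 | (0 | 0) + (c.0 + d.0)) | (d.0)\{b} has moves =a=> m4, =c=> m5, =d=> m5, =d=> m6
  m4 = 0 | (0 | 0) | (d.0)\{b} has moves =d=> m7
  m5 = 0 | (d.0)\{b} has moves =d=> m8
  m6 = (a.0 | (0 | 0) + (c.0 + d.0)) | 0\{b} has moves =a=> m7, =c=> m8, =d=> m8
  m7 = 0 | (0 | 0) | 0\{b} has moves ·
  m8 = 0 | 0\{b} has moves ·
Reachable graph of Q (9 states):
  n0 = (c.0 + d.0 + a.0 | (0 | 0)) | d.(d.0)\{b} has moves =a=> n1, =c=> n2, =d=> n2, =d=> n3
  n1 = 0 | (0 | 0) | d.(d.0)\{b} has moves =d=> n4
  n2 = 0 | d.(d.0)\{b} has moves =d=> n5
  n3 = (c.0 + d.0 + a.0 | (0 | 0)) | (d.0)\{b} has moves =a=> n4, =c=> n5, =d=> n5, =d=> n6
  n4 = 0 | (0 | 0) | (d.0)\{b} has moves =d=> n7
  n5 = 0 | (d.0)\{b} has moves =d=> n8
  n6 = (c.0 + d.0 + a.0 | (0 | 0)) | 0\{b} has moves =a=> n7, =c=> n8, =d=> n8
  n7 = 0 | (0 | 0) | 0\{b} has moves ·
  n8 = 0 | 0\{b} has moves ·
Bisimilarity quotient blocks:
  B0 = {m0, n0}
  B1 = {m1, m2, n1, n2}
  B2 = {m4, m5, n4, n5}
  B3 = {m7, m8, n7, n8}
  B4 = {m3, n3}
  B5 = {m6, n6}
m0 ∈ B0, n0 ∈ B0 → same block

YES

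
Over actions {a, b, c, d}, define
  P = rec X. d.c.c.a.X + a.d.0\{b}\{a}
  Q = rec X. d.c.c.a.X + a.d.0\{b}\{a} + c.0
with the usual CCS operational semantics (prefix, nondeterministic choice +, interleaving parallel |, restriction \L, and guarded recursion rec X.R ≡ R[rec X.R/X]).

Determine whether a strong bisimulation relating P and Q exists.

P's transition system — 6 states:
  p0 = rec X. d.c.c.a.X + a.d.0\{b}\{a} has moves --a--▸ p1, --d--▸ p2
  p1 = d.0\{b}\{a} has moves --d--▸ p3
  p2 = c.c.a.(rec X. d.c.c.a.X + a.d.0\{b}\{a}) has moves --c--▸ p4
  p3 = 0\{b}\{a} has moves ∅
  p4 = c.a.(rec X. d.c.c.a.X + a.d.0\{b}\{a}) has moves --c--▸ p5
  p5 = a.(rec X. d.c.c.a.X + a.d.0\{b}\{a}) has moves --a--▸ p0
Q's transition system — 7 states:
  q0 = rec X. d.c.c.a.X + a.d.0\{b}\{a} + c.0 has moves --a--▸ q1, --c--▸ q2, --d--▸ q3
  q1 = d.0\{b}\{a} has moves --d--▸ q4
  q2 = 0 has moves ∅
  q3 = c.c.a.(rec X. d.c.c.a.X + a.d.0\{b}\{a} + c.0) has moves --c--▸ q5
  q4 = 0\{b}\{a} has moves ∅
  q5 = c.a.(rec X. d.c.c.a.X + a.d.0\{b}\{a} + c.0) has moves --c--▸ q6
  q6 = a.(rec X. d.c.c.a.X + a.d.0\{b}\{a} + c.0) has moves --a--▸ q0
Partition-refinement fixed point:
  B0 = {p0}
  B1 = {p1, q1}
  B2 = {p3, q2, q4}
  B3 = {p2}
  B4 = {p4}
  B5 = {p5}
  B6 = {q0}
  B7 = {q3}
  B8 = {q5}
  B9 = {q6}
p0 ∈ B0, q0 ∈ B6 → different blocks

not bisimilar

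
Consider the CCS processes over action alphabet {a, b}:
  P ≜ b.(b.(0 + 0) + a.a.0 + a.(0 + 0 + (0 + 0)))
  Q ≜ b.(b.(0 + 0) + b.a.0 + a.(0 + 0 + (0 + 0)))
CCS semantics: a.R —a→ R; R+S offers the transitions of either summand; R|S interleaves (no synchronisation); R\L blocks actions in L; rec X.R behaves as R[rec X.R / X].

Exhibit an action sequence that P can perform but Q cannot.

P's transition system — 6 states:
  m0 = b.(b.(0 + 0) + a.a.0 + a.(0 + 0 + (0 + 0))) → =b=> m1
  m1 = b.(0 + 0) + a.a.0 + a.(0 + 0 + (0 + 0)) → =a=> m2, =a=> m3, =b=> m4
  m2 = 0 + 0 + (0 + 0) → stopped
  m3 = a.0 → =a=> m5
  m4 = 0 + 0 → stopped
  m5 = 0 → stopped
Q's transition system — 6 states:
  n0 = b.(b.(0 + 0) + b.a.0 + a.(0 + 0 + (0 + 0))) → =b=> n1
  n1 = b.(0 + 0) + b.a.0 + a.(0 + 0 + (0 + 0)) → =a=> n2, =b=> n3, =b=> n4
  n2 = 0 + 0 + (0 + 0) → stopped
  n3 = 0 + 0 → stopped
  n4 = a.0 → =a=> n5
  n5 = 0 → stopped
Executing baa from P (initial set {m0}):
  after b @ step 1: {m1}
  after a @ step 2: {m2, m3}
  after a @ step 3: {m5}
  ✓ P
Executing baa from Q (initial set {n0}):
  after b @ step 1: {n1}
  after a @ step 2: {n2}
  after a @ step 3: ∅  — Q cannot continue

baa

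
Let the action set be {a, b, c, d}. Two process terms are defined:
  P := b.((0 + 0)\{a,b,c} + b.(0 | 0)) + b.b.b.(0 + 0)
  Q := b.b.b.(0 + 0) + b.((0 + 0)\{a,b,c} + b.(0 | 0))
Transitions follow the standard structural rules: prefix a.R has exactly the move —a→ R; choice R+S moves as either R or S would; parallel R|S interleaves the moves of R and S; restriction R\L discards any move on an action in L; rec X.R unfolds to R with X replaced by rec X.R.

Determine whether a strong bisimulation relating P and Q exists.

P's transition system — 6 states:
  u0 = b.((0 + 0)\{a,b,c} + b.(0 | 0)) + b.b.b.(0 + 0) | —b→ u1, —b→ u2
  u1 = (0 + 0)\{a,b,c} + b.(0 | 0) | —b→ u3
  u2 = b.b.(0 + 0) | —b→ u4
  u3 = 0 | 0 | ·
  u4 = b.(0 + 0) | —b→ u5
  u5 = 0 + 0 | ·
Q's transition system — 6 states:
  v0 = b.b.b.(0 + 0) + b.((0 + 0)\{a,b,c} + b.(0 | 0)) | —b→ v1, —b→ v2
  v1 = (0 + 0)\{a,b,c} + b.(0 | 0) | —b→ v3
  v2 = b.b.(0 + 0) | —b→ v4
  v3 = 0 | 0 | ·
  v4 = b.(0 + 0) | —b→ v5
  v5 = 0 + 0 | ·
Coarsest stable partition (strong bisimilarity classes):
  B0 = {u0, v0}
  B1 = {u2, v2}
  B2 = {u1, u4, v1, v4}
  B3 = {u3, u5, v3, v5}
u0 ∈ B0, v0 ∈ B0 → same block

P ~ Q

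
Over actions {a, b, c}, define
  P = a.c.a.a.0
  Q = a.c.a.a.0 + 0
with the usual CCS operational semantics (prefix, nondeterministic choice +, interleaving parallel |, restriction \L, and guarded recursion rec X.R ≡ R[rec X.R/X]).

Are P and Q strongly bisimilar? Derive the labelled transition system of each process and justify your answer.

Reachable graph of P (5 states):
  s0 = a.c.a.a.0 :: ··a··> s1
  s1 = c.a.a.0 :: ··c··> s2
  s2 = a.a.0 :: ··a··> s3
  s3 = a.0 :: ··a··> s4
  s4 = 0 :: ∅
Reachable graph of Q (5 states):
  t0 = a.c.a.a.0 + 0 :: ··a··> t1
  t1 = c.a.a.0 :: ··c··> t2
  t2 = a.a.0 :: ··a··> t3
  t3 = a.0 :: ··a··> t4
  t4 = 0 :: ∅
Coarsest stable partition (strong bisimilarity classes):
  B0 = {s0, t0}
  B1 = {s1, t1}
  B2 = {s2, t2}
  B3 = {s3, t3}
  B4 = {s4, t4}
s0 ∈ B0, t0 ∈ B0 → same block

P ~ Q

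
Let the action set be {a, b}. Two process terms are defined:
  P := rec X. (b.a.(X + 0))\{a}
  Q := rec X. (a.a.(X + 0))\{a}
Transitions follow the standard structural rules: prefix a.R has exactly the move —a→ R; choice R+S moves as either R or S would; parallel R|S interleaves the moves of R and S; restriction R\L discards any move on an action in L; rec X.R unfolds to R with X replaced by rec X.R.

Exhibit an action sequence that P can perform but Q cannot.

P's transition system — 2 states:
  p0 = rec X. (b.a.(X + 0))\{a} has moves ··b··> p1
  p1 = (a.((rec X. (b.a.(X + 0))\{a}) + 0))\{a} has moves ·
Q's transition system — 1 states:
  q0 = rec X. (a.a.(X + 0))\{a} has moves ·
Trace ⟨b⟩ through P, begin at {p0}:
  step 1 (b): {p1}
  P completes σ.
Trace ⟨b⟩ through Q, begin at {q0}:
  step 1 (b): ∅  — Q cannot continue

b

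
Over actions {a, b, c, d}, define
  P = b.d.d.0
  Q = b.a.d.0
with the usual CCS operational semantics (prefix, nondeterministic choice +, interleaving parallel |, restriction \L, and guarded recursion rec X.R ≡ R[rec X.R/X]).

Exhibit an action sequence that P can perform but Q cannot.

LTS(P): 4 reachable states
  u0 = b.d.d.0 :: =b=> u1
  u1 = d.d.0 :: =d=> u2
  u2 = d.0 :: =d=> u3
  u3 = 0 :: ∅
LTS(Q): 4 reachable states
  v0 = b.a.d.0 :: =b=> v1
  v1 = a.d.0 :: =a=> v2
  v2 = d.0 :: =d=> v3
  v3 = 0 :: ∅
Trace ⟨bd⟩ through P, begin at {u0}:
  step 1 (b): {u1}
  step 2 (d): {u2}
  ✓ P
Trace ⟨bd⟩ through Q, begin at {v0}:
  step 1 (b): {v1}
  step 2 (d): ∅  — Q cannot continue

bd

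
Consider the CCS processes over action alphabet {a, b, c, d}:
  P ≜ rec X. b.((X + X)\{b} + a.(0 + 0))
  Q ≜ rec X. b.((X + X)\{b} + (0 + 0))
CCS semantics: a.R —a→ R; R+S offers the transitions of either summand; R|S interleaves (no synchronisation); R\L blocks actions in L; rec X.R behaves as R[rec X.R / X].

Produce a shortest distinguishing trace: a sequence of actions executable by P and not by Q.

LTS(P): 3 reachable states
  s0 = rec X. b.((X + X)\{b} + a.(0 + 0)) :: --b--▸ s1
  s1 = ((rec X. b.((X + X)\{b} + a.(0 + 0))) + (rec X. b.((X + X)\{b} + a.(0 + 0))))\{b} + a.(0 + 0) :: --a--▸ s2
  s2 = 0 + 0 :: (no moves)
LTS(Q): 2 reachable states
  t0 = rec X. b.((X + X)\{b} + (0 + 0)) :: --b--▸ t1
  t1 = ((rec X. b.((X + X)\{b} + (0 + 0))) + (rec X. b.((X + X)\{b} + (0 + 0))))\{b} + (0 + 0) :: (no moves)
Run σ = ⟨ba⟩ on P: start {s0}
  step 1 (b): {s1}
  step 2 (a): {s2}
  P completes σ.
Run σ = ⟨ba⟩ on Q: start {t0}
  step 1 (b): {t1}
  step 2 (a): ∅ (Q stuck)

ba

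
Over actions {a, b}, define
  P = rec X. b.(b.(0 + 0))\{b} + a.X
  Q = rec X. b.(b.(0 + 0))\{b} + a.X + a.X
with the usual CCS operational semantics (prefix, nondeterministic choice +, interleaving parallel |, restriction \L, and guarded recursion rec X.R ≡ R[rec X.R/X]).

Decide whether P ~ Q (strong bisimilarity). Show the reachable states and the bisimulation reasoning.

YES

Reachable graph of P (2 states):
  p0 = rec X. b.(b.(0 + 0))\{b} + a.X ⊢ —a→ p0, —b→ p1
  p1 = (b.(0 + 0))\{b} ⊢ ·
Reachable graph of Q (2 states):
  q0 = rec X. b.(b.(0 + 0))\{b} + a.X + a.X ⊢ —a→ q0, —b→ q1
  q1 = (b.(0 + 0))\{b} ⊢ ·
Coarsest stable partition (strong bisimilarity classes):
  B0 = {p0, q0}
  B1 = {p1, q1}
p0 ∈ B0, q0 ∈ B0 → same block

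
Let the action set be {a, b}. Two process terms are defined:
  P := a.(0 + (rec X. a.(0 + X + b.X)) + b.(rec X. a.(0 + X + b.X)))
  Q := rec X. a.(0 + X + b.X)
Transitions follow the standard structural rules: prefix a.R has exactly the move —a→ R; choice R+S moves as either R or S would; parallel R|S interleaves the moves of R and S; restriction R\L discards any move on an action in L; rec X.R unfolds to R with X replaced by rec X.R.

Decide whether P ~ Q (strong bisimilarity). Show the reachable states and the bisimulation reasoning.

bisimilar

Reachable graph of P (3 states):
  p0 = a.(0 + (rec X. a.(0 + X + b.X)) + b.(rec X. a.(0 + X + b.X))) | -a-> p1
  p1 = 0 + (rec X. a.(0 + X + b.X)) + b.(rec X. a.(0 + X + b.X)) | -a-> p1, -b-> p2
  p2 = rec X. a.(0 + X + b.X) | -a-> p1
Reachable graph of Q (2 states):
  q0 = rec X. a.(0 + X + b.X) | -a-> q1
  q1 = 0 + (rec X. a.(0 + X + b.X)) + b.(rec X. a.(0 + X + b.X)) | -a-> q1, -b-> q0
Partition-refinement fixed point:
  B0 = {p0, p2, q0}
  B1 = {p1, q1}
p0 ∈ B0, q0 ∈ B0 → same block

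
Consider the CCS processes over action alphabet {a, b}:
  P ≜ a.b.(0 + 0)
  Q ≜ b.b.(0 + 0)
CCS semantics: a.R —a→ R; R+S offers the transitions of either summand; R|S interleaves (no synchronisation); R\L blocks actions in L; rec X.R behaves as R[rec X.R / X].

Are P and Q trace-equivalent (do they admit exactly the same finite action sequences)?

traces(P) ≠ traces(Q) — witness ⟨a⟩

LTS(P): 3 reachable states
  m0 = a.b.(0 + 0) | —a→ m1
  m1 = b.(0 + 0) | —b→ m2
  m2 = 0 + 0 | ∅
LTS(Q): 3 reachable states
  n0 = b.b.(0 + 0) | —b→ n1
  n1 = b.(0 + 0) | —b→ n2
  n2 = 0 + 0 | ∅
Executing a from P (initial set {m0}):
  after a @ step 1: {m1}
  P completes σ.
Executing a from Q (initial set {n0}):
  after a @ step 1: ∅  — Q cannot continue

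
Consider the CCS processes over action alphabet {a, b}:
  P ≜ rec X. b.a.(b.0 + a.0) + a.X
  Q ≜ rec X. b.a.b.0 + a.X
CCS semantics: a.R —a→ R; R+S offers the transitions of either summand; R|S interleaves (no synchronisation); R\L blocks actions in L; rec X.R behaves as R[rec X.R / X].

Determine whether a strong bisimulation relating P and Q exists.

not bisimilar

Reachable graph of P (4 states):
  p0 = rec X. b.a.(b.0 + a.0) + a.X has moves --a--▸ p0, --b--▸ p1
  p1 = a.(b.0 + a.0) has moves --a--▸ p2
  p2 = b.0 + a.0 has moves --a--▸ p3, --b--▸ p3
  p3 = 0 has moves (no moves)
Reachable graph of Q (4 states):
  q0 = rec X. b.a.b.0 + a.X has moves --a--▸ q0, --b--▸ q1
  q1 = a.b.0 has moves --a--▸ q2
  q2 = b.0 has moves --b--▸ q3
  q3 = 0 has moves (no moves)
Partition-refinement fixed point:
  B0 = {p0}
  B1 = {p1}
  B2 = {p2}
  B3 = {p3, q3}
  B4 = {q0}
  B5 = {q1}
  B6 = {q2}
p0 ∈ B0, q0 ∈ B4 → different blocks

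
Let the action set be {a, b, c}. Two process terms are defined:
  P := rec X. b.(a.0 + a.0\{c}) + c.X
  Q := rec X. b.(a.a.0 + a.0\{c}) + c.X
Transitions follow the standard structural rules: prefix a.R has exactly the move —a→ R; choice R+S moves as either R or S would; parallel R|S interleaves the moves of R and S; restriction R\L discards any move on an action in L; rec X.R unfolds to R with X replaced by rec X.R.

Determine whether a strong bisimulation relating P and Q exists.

P ≁ Q

P's transition system — 4 states:
  p0 = rec X. b.(a.0 + a.0\{c}) + c.X ⊢ ··b··> p1, ··c··> p0
  p1 = a.0 + a.0\{c} ⊢ ··a··> p2, ··a··> p3
  p2 = 0 ⊢ (no moves)
  p3 = 0\{c} ⊢ (no moves)
Q's transition system — 5 states:
  q0 = rec X. b.(a.a.0 + a.0\{c}) + c.X ⊢ ··b··> q1, ··c··> q0
  q1 = a.a.0 + a.0\{c} ⊢ ··a··> q2, ··a··> q3
  q2 = 0\{c} ⊢ (no moves)
  q3 = a.0 ⊢ ··a··> q4
  q4 = 0 ⊢ (no moves)
Coarsest stable partition (strong bisimilarity classes):
  B0 = {p0}
  B1 = {p1, q3}
  B2 = {p2, p3, q2, q4}
  B3 = {q0}
  B4 = {q1}
p0 ∈ B0, q0 ∈ B3 → different blocks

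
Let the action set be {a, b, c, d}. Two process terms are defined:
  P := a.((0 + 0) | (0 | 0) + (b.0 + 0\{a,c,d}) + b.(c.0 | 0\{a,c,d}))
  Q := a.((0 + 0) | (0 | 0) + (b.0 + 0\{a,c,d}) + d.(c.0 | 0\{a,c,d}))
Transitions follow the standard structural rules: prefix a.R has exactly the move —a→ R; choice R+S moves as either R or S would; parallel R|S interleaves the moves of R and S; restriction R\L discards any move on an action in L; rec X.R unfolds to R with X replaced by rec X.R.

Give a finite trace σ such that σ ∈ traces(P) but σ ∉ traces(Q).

abc

P's transition system — 5 states:
  m0 = a.((0 + 0) | (0 | 0) + (b.0 + 0\{a,c,d}) + b.(c.0 | 0\{a,c,d})) → ··a··> m1
  m1 = (0 + 0) | (0 | 0) + (b.0 + 0\{a,c,d}) + b.(c.0 | 0\{a,c,d}) → ··b··> m2, ··b··> m3
  m2 = 0 → ∅
  m3 = c.0 | 0\{a,c,d} → ··c··> m4
  m4 = 0 | 0\{a,c,d} → ∅
Q's transition system — 5 states:
  n0 = a.((0 + 0) | (0 | 0) + (b.0 + 0\{a,c,d}) + d.(c.0 | 0\{a,c,d})) → ··a··> n1
  n1 = (0 + 0) | (0 | 0) + (b.0 + 0\{a,c,d}) + d.(c.0 | 0\{a,c,d}) → ··b··> n2, ··d··> n3
  n2 = 0 → ∅
  n3 = c.0 | 0\{a,c,d} → ··c··> n4
  n4 = 0 | 0\{a,c,d} → ∅
Executing abc from P (initial set {m0}):
  step 1 (a): {m1}
  step 2 (b): {m2, m3}
  step 3 (c): {m4}
  — P admits the full trace.
Executing abc from Q (initial set {n0}):
  step 1 (a): {n1}
  step 2 (b): {n2}
  step 3 (c): no successor for Q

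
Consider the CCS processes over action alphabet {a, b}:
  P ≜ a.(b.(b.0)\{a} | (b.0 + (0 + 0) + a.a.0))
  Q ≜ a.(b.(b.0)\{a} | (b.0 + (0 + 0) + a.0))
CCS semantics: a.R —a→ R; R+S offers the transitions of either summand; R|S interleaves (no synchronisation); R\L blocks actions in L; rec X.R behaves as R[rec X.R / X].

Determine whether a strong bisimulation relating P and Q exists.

Reachable graph of P (10 states):
  m0 = a.(b.(b.0)\{a} | (b.0 + (0 + 0) + a.a.0)) has moves --a--▸ m1
  m1 = b.(b.0)\{a} | (b.0 + (0 + 0) + a.a.0) has moves --a--▸ m2, --b--▸ m3, --b--▸ m4
  m2 = b.(b.0)\{a} | a.0 has moves --a--▸ m4, --b--▸ m5
  m3 = (b.0)\{a} | (b.0 + (0 + 0) + a.a.0) has moves --a--▸ m5, --b--▸ m6, --b--▸ m7
  m4 = b.(b.0)\{a} | 0 has moves --b--▸ m6
  m5 = (b.0)\{a} | a.0 has moves --a--▸ m6, --b--▸ m8
  m6 = (b.0)\{a} | 0 has moves --b--▸ m9
  m7 = 0\{a} | (b.0 + (0 + 0) + a.a.0) has moves --a--▸ m8, --b--▸ m9
  m8 = 0\{a} | a.0 has moves --a--▸ m9
  m9 = 0\{a} | 0 has moves stopped
Reachable graph of Q (7 states):
  n0 = a.(b.(b.0)\{a} | (b.0 + (0 + 0) + a.0)) has moves --a--▸ n1
  n1 = b.(b.0)\{a} | (b.0 + (0 + 0) + a.0) has moves --a--▸ n2, --b--▸ n2, --b--▸ n3
  n2 = b.(b.0)\{a} | 0 has moves --b--▸ n4
  n3 = (b.0)\{a} | (b.0 + (0 + 0) + a.0) has moves --a--▸ n4, --b--▸ n4, --b--▸ n5
  n4 = (b.0)\{a} | 0 has moves --b--▸ n6
  n5 = 0\{a} | (b.0 + (0 + 0) + a.0) has moves --a--▸ n6, --b--▸ n6
  n6 = 0\{a} | 0 has moves stopped
Coarsest stable partition (strong bisimilarity classes):
  B0 = {m0}
  B1 = {m1}
  B2 = {m2}
  B3 = {m4, n2}
  B4 = {m6, n4}
  B5 = {m9, n6}
  B6 = {m5}
  B7 = {m8}
  B8 = {m3}
  B9 = {m7}
  B10 = {n0}
  B11 = {n1}
  B12 = {n3}
  B13 = {n5}
m0 ∈ B0, n0 ∈ B10 → different blocks

not bisimilar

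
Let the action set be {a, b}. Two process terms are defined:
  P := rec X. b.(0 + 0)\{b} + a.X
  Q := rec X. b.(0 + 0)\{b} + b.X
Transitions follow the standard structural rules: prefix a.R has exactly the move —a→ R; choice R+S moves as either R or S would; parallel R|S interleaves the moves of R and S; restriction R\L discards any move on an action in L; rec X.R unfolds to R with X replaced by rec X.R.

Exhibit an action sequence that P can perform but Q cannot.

a

LTS(P): 2 reachable states
  m0 = rec X. b.(0 + 0)\{b} + a.X | -a-> m0, -b-> m1
  m1 = (0 + 0)\{b} | stopped
LTS(Q): 2 reachable states
  n0 = rec X. b.(0 + 0)\{b} + b.X | -b-> n0, -b-> n1
  n1 = (0 + 0)\{b} | stopped
Executing a from P (initial set {m0}):
  after a @ step 1: {m0}
  — P admits the full trace.
Executing a from Q (initial set {n0}):
  after a @ step 1: no successor for Q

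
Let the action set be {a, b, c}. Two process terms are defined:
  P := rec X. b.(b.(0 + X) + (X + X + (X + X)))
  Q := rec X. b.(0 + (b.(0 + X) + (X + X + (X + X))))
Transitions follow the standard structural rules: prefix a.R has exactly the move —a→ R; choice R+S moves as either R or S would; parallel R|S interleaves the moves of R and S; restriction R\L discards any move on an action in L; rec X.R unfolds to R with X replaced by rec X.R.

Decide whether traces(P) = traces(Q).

LTS(P): 3 reachable states
  u0 = rec X. b.(b.(0 + X) + (X + X + (X + X))) :: —b→ u1
  u1 = b.(0 + (rec X. b.(b.(0 + X) + (X + X + (X + X))))) + ((rec X. b.(b.(0 + X) + (X + X + (X + X)))) + (rec X. b.(b.(0 + X) + (X + X + (X + X)))) + ((rec X. b.(b.(0 + X) + (X + X + (X + X)))) + (rec X. b.(b.(0 + X) + (X + X + (X + X)))))) :: —b→ u1, —b→ u2
  u2 = 0 + (rec X. b.(b.(0 + X) + (X + X + (X + X)))) :: —b→ u1
LTS(Q): 3 reachable states
  v0 = rec X. b.(0 + (b.(0 + X) + (X + X + (X + X)))) :: —b→ v1
  v1 = 0 + (b.(0 + (rec X. b.(0 + (b.(0 + X) + (X + X + (X + X)))))) + ((rec X. b.(0 + (b.(0 + X) + (X + X + (X + X))))) + (rec X. b.(0 + (b.(0 + X) + (X + X + (X + X))))) + ((rec X. b.(0 + (b.(0 + X) + (X + X + (X + X))))) + (rec X. b.(0 + (b.(0 + X) + (X + X + (X + X)))))))) :: —b→ v1, —b→ v2
  v2 = 0 + (rec X. b.(0 + (b.(0 + X) + (X + X + (X + X))))) :: —b→ v1
Bisimilarity quotient blocks:
  B0 = {u0, u1, u2, v0, v1, v2}
u0 ∈ B0, v0 ∈ B0 → same block
Bisimilar ⇒ trace-equivalent.

trace-equivalent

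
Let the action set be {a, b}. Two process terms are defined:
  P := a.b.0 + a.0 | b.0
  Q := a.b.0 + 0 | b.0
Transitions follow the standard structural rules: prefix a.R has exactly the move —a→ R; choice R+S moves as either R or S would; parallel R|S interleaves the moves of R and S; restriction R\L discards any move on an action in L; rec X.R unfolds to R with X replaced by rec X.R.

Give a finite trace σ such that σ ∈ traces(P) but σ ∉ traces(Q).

ba

P's transition system — 6 states:
  m0 = a.b.0 + a.0 | b.0 | ··a··> m1, ··a··> m2, ··b··> m3
  m1 = 0 | b.0 | ··b··> m4
  m2 = b.0 | ··b··> m5
  m3 = a.0 | 0 | ··a··> m4
  m4 = 0 | 0 | stopped
  m5 = 0 | stopped
Q's transition system — 4 states:
  n0 = a.b.0 + 0 | b.0 | ··a··> n1, ··b··> n2
  n1 = b.0 | ··b··> n3
  n2 = 0 | 0 | stopped
  n3 = 0 | stopped
Trace ⟨ba⟩ through P, begin at {m0}:
  after b @ step 1: {m3}
  after a @ step 2: {m4}
  P completes σ.
Trace ⟨ba⟩ through Q, begin at {n0}:
  after b @ step 1: {n2}
  after a @ step 2: ∅ (Q stuck)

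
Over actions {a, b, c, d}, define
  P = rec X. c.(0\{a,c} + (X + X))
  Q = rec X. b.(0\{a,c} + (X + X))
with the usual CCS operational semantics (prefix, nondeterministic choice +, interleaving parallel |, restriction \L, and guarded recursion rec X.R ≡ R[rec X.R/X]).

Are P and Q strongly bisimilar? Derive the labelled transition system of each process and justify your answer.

not bisimilar

LTS(P): 2 reachable states
  s0 = rec X. c.(0\{a,c} + (X + X)) :: =c=> s1
  s1 = 0\{a,c} + ((rec X. c.(0\{a,c} + (X + X))) + (rec X. c.(0\{a,c} + (X + X)))) :: =c=> s1
LTS(Q): 2 reachable states
  t0 = rec X. b.(0\{a,c} + (X + X)) :: =b=> t1
  t1 = 0\{a,c} + ((rec X. b.(0\{a,c} + (X + X))) + (rec X. b.(0\{a,c} + (X + X)))) :: =b=> t1
Partition-refinement fixed point:
  B0 = {s0, s1}
  B1 = {t0, t1}
s0 ∈ B0, t0 ∈ B1 → different blocks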